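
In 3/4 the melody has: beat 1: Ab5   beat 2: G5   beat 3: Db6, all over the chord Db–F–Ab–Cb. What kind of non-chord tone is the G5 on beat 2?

The harmony at that moment is Db dominant seventh chord (Db, F, Ab, Cb); G5 is not a chord tone.
It is approached by step down from Ab5 and left by leap up to Db6.
Step in, leap out, on a weak beat — an escape tone.

Escape tone.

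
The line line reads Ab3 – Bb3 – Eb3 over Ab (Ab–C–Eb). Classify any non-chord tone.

The harmony at that moment is Ab major triad (Ab, C, Eb); Bb3 is not a chord tone.
It is approached by step up from Ab3 and left by leap down to Eb3.
Step in, leap out — an escape tone.

Bb3 is an escape tone.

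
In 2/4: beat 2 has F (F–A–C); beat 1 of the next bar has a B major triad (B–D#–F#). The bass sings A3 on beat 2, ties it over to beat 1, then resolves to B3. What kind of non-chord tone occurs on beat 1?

Retardation.

The harmony at that moment is B major triad (B, D#, F#); A3 is not a chord tone.
It is held over (the same pitch as the preceding A3) and left by step up to B3.
Held over from the previous chord and resolving up by step — a retardation.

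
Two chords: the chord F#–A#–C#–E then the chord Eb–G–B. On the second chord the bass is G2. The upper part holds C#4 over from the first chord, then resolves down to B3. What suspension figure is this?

At the second chord the bass is G2. The suspended C#4 lies a fourth above the bass; after resolving down by step to B3, the interval above the bass becomes a third.
Suspension figures are named by those two intervals: 4–3.

4–3 suspension.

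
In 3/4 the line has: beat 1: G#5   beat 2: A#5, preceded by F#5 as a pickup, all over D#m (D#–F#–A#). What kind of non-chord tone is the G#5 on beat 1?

The harmony at that moment is D# minor triad (D#, F#, A#); G#5 is not a chord tone.
It is approached by step up from F#5 and left by step up to A#5.
Step in, step out in the same direction — a passing tone.

Passing tone.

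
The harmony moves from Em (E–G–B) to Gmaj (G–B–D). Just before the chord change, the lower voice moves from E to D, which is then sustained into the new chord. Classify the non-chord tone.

The harmony at that moment is E minor triad (E, G, B); D is not a chord tone.
It is approached by step down from E and then sustained as the same pitch into the next harmony.
Arriving early and becoming a chord tone when the harmony changes — an anticipation.

D is an anticipation.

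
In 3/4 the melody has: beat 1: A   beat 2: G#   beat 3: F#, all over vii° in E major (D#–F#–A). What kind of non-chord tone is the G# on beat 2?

Passing tone.

The harmony at that moment is D# diminished triad (D#, F#, A); G# is not a chord tone.
It is approached by step down from A and left by step down to F#.
Step in, step out in the same direction — a passing tone.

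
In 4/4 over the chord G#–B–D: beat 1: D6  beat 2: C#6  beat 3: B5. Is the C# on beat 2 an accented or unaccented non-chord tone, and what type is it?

Unaccented passing tone.

The harmony at that moment is G# diminished triad (G#, B, D); C#6 is not a chord tone.
It is approached by step down from D6 and left by step down to B5.
Step in, step out in the same direction — a passing tone.
It falls on a weak beat, so it is unaccented.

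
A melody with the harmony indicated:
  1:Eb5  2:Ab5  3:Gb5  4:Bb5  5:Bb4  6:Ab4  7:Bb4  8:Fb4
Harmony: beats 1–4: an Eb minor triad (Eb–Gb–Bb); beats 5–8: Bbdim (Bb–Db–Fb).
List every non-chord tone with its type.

The harmony at that moment is Eb minor triad (Eb, Gb, Bb); Ab5 is not a chord tone.
It is approached by leap up from Eb5 and left by step down to Gb5.
Leap in, step out — an appoggiatura.
The harmony at that moment is Bb diminished triad (Bb, Db, Fb); Ab4 is not a chord tone.
It is approached by step down from Bb4 and left by step up to Bb4.
Step away and step back to the same note — a neighbor tone (lower neighbor).

Ab5 (beat 2) — appoggiatura; Ab4 (beat 6) — neighbor tone.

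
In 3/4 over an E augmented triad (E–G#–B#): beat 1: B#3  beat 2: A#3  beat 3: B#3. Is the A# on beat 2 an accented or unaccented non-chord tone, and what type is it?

Unaccented neighbor tone.

The harmony at that moment is E augmented triad (E, G#, B#); A#3 is not a chord tone.
It is approached by step down from B#3 and left by step up to B#3.
Step away and step back to the same note — a neighbor tone (lower neighbor).
It falls on a weak beat, so it is unaccented.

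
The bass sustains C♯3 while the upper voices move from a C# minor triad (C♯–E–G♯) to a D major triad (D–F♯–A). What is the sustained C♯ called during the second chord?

Pedal tone (pedal point).

The harmony at that moment is D major triad (D, F♯, A); C♯3 is not a chord tone.
It is held over (the same pitch as the preceding C♯3) and then sustained as the same pitch into the next harmony.
Sustained through a change of harmony — a pedal tone.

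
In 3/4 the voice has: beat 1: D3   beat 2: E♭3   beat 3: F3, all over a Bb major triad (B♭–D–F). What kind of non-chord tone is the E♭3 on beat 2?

The harmony at that moment is B♭ major triad (B♭, D, F); E♭3 is not a chord tone.
It is approached by step up from D3 and left by step up to F3.
Step in, step out in the same direction — a passing tone.

Passing tone.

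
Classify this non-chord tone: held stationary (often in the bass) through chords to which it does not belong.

Pedal tone.

Approach: none. Departure: none — a single pitch is sustained while the chords change around it, passing through harmonies that do not contain it.
No melodic motion at all; the dissonance is created entirely by the moving harmonies against the stationary note — a pedal tone (pedal point).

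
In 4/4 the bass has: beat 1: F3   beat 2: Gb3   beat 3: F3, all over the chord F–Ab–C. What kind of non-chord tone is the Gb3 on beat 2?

Upper neighbor tone.

The harmony at that moment is F minor triad (F, Ab, C); Gb3 is not a chord tone.
It is approached by step up from F3 and left by step down to F3.
Step away and step back to the same note — a neighbor tone (upper neighbor).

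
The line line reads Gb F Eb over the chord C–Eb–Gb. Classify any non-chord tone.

The harmony at that moment is C diminished triad (C, Eb, Gb); F is not a chord tone.
It is approached by step down from Gb and left by step down to Eb.
Step in, step out in the same direction — a passing tone.

F is a passing tone.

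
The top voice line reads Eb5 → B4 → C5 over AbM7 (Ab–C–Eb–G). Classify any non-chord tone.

B4 is an appoggiatura.

The harmony at that moment is Ab major seventh chord (Ab, C, Eb, G); B4 is not a chord tone.
It is approached by leap down from Eb5 and left by step up to C5.
Leap in, step out — an appoggiatura.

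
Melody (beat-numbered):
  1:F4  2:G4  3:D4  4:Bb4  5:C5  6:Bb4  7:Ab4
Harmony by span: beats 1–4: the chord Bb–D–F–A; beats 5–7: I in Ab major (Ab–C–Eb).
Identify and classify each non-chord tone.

The harmony at that moment is Bb major seventh chord (Bb, D, F, A); G4 is not a chord tone.
It is approached by step up from F4 and left by leap down to D4.
Step in, leap out — an escape tone.
The harmony at that moment is Ab major triad (Ab, C, Eb); Bb4 is not a chord tone.
It is approached by step down from C5 and left by step down to Ab4.
Step in, step out in the same direction — a passing tone.

G4 (beat 2) — escape tone; Bb4 (beat 6) — passing tone.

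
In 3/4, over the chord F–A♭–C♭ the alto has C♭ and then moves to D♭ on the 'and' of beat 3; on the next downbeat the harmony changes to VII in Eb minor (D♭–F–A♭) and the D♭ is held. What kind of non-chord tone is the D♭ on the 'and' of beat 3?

The harmony at that moment is F diminished triad (F, A♭, C♭); D♭ is not a chord tone.
It is approached by step up from C♭ and then sustained as the same pitch into the next harmony.
Arriving early and becoming a chord tone when the harmony changes — an anticipation.

Anticipation.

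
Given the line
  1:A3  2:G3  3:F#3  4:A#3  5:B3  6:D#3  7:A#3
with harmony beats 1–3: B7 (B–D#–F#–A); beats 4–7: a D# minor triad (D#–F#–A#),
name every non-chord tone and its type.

G3 (beat 2) — passing tone; B3 (beat 5) — escape tone.

The harmony at that moment is B dominant seventh chord (B, D#, F#, A); G3 is not a chord tone.
It is approached by step down from A3 and left by step down to F#3.
Step in, step out in the same direction — a passing tone.
The harmony at that moment is D# minor triad (D#, F#, A#); B3 is not a chord tone.
It is approached by step up from A#3 and left by leap down to D#3.
Step in, leap out — an escape tone.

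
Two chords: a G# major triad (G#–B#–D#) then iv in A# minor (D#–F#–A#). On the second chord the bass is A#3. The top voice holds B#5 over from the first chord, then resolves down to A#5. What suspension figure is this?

At the second chord the bass is A#3. The suspended B#5 lies a ninth above the bass; after resolving down by step to A#5, the interval above the bass becomes an octave.
Suspension figures are named by those two intervals: 9–8.

9–8 suspension.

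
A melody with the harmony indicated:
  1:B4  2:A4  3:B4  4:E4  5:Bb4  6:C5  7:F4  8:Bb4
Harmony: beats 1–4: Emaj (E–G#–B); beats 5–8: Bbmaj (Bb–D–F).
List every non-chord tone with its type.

The harmony at that moment is E major triad (E, G#, B); A4 is not a chord tone.
It is approached by step down from B4 and left by step up to B4.
Step away and step back to the same note — a neighbor tone (lower neighbor).
The harmony at that moment is Bb major triad (Bb, D, F); C5 is not a chord tone.
It is approached by step up from Bb4 and left by leap down to F4.
Step in, leap out — an escape tone.

A4 (beat 2) — neighbor tone; C5 (beat 6) — escape tone.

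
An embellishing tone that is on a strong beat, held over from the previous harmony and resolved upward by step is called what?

Approach: by preparation — the pitch is first a chord tone, then held (tied or repeated) while the harmony changes under it. Departure: up by step. Metric position: strong.
A prepared dissonance that resolves upward by step — a retardation. (The same figure resolving downward would be a suspension.)

Retardation.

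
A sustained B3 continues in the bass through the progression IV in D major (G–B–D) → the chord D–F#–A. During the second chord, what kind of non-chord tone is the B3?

The harmony at that moment is D major triad (D, F#, A); B3 is not a chord tone.
It is held over (the same pitch as the preceding B3) and then sustained as the same pitch into the next harmony.
Sustained through a change of harmony — a pedal tone.

Pedal tone (pedal point).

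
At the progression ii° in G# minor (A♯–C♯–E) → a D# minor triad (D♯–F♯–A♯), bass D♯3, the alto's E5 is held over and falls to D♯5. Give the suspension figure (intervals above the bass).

At the second chord the bass is D♯3. The suspended E5 lies a ninth above the bass; after resolving down by step to D♯5, the interval above the bass becomes an octave.
Suspension figures are named by those two intervals: 9–8.

9–8 suspension.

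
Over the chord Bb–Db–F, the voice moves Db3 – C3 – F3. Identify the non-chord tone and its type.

C3 is an escape tone.

The harmony at that moment is Bb minor triad (Bb, Db, F); C3 is not a chord tone.
It is approached by step down from Db3 and left by leap up to F3.
Step in, leap out — an escape tone.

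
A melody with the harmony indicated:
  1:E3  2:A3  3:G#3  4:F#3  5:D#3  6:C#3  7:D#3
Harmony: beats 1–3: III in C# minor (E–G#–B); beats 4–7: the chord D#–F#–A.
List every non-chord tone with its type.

A3 (beat 2) — appoggiatura; C#3 (beat 6) — neighbor tone.

The harmony at that moment is E major triad (E, G#, B); A3 is not a chord tone.
It is approached by leap up from E3 and left by step down to G#3.
Leap in, step out — an appoggiatura.
The harmony at that moment is D# diminished triad (D#, F#, A); C#3 is not a chord tone.
It is approached by step down from D#3 and left by step up to D#3.
Step away and step back to the same note — a neighbor tone (lower neighbor).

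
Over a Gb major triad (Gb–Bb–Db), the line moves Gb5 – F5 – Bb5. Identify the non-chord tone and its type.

F5 is an escape tone.

The harmony at that moment is Gb major triad (Gb, Bb, Db); F5 is not a chord tone.
It is approached by step down from Gb5 and left by leap up to Bb5.
Step in, leap out — an escape tone.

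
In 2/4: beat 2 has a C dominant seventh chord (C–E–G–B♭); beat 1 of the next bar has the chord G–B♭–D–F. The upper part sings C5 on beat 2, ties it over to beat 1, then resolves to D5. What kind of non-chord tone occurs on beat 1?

Retardation.

The harmony at that moment is G minor seventh chord (G, B♭, D, F); C5 is not a chord tone.
It is held over (the same pitch as the preceding C5) and left by step up to D5.
Held over from the previous chord and resolving up by step — a retardation.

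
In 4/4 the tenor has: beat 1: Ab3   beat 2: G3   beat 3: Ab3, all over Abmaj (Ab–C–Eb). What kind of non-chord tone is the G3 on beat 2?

Lower neighbor tone.

The harmony at that moment is Ab major triad (Ab, C, Eb); G3 is not a chord tone.
It is approached by step down from Ab3 and left by step up to Ab3.
Step away and step back to the same note — a neighbor tone (lower neighbor).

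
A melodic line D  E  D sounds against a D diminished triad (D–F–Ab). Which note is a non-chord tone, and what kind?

The harmony at that moment is D diminished triad (D, F, Ab); E is not a chord tone.
It is approached by step up from D and left by step down to D.
Step away and step back to the same note — a neighbor tone (upper neighbor).

E is a neighbor tone.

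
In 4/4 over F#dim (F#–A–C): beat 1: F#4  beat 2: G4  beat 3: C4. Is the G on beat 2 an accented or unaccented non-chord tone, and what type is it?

The harmony at that moment is F# diminished triad (F#, A, C); G4 is not a chord tone.
It is approached by step up from F#4 and left by leap down to C4.
Step in, leap out — an escape tone.
It falls on a weak beat, so it is unaccented.

Unaccented escape tone.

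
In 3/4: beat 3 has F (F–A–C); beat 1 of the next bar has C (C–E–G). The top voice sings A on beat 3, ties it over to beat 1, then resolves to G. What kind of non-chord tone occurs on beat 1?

Suspension.

The harmony at that moment is C major triad (C, E, G); A is not a chord tone.
It is held over (the same pitch as the preceding A) and left by step down to G.
Held over from the previous chord and resolving down by step — a suspension.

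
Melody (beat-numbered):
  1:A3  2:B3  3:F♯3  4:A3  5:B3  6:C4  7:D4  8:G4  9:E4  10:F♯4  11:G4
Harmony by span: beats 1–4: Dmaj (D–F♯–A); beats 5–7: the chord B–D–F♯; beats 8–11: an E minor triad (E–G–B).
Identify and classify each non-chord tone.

The harmony at that moment is D major triad (D, F♯, A); B3 is not a chord tone.
It is approached by step up from A3 and left by leap down to F♯3.
Step in, leap out — an escape tone.
The harmony at that moment is B minor triad (B, D, F♯); C4 is not a chord tone.
It is approached by step up from B3 and left by step up to D4.
Step in, step out in the same direction — a passing tone.
The harmony at that moment is E minor triad (E, G, B); F♯4 is not a chord tone.
It is approached by step up from E4 and left by step up to G4.
Step in, step out in the same direction — a passing tone.

B3 (beat 2) — escape tone; C4 (beat 6) — passing tone; F♯4 (beat 10) — passing tone.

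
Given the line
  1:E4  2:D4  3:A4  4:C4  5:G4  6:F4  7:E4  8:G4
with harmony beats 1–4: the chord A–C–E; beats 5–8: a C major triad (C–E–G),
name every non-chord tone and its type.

D4 (beat 2) — escape tone; F4 (beat 6) — passing tone.

The harmony at that moment is A minor triad (A, C, E); D4 is not a chord tone.
It is approached by step down from E4 and left by leap up to A4.
Step in, leap out — an escape tone.
The harmony at that moment is C major triad (C, E, G); F4 is not a chord tone.
It is approached by step down from G4 and left by step down to E4.
Step in, step out in the same direction — a passing tone.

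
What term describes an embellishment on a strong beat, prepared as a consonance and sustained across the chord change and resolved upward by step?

Approach: by preparation — the pitch is first a chord tone, then held (tied or repeated) while the harmony changes under it. Departure: up by step. Metric position: strong.
A prepared dissonance that resolves upward by step — a retardation. (The same figure resolving downward would be a suspension.)

Retardation.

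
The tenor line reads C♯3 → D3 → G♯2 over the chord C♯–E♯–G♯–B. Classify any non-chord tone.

D3 is an escape tone.

The harmony at that moment is C♯ dominant seventh chord (C♯, E♯, G♯, B); D3 is not a chord tone.
It is approached by step up from C♯3 and left by leap down to G♯2.
Step in, leap out — an escape tone.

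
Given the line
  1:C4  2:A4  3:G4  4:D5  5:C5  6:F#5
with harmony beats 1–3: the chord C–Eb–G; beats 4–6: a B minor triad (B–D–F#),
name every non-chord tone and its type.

A4 (beat 2) — appoggiatura; C5 (beat 5) — escape tone.

The harmony at that moment is C minor triad (C, Eb, G); A4 is not a chord tone.
It is approached by leap up from C4 and left by step down to G4.
Leap in, step out — an appoggiatura.
The harmony at that moment is B minor triad (B, D, F#); C5 is not a chord tone.
It is approached by step down from D5 and left by leap up to F#5.
Step in, leap out — an escape tone.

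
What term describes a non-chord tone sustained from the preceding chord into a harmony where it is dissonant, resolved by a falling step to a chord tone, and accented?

Approach: by preparation — the pitch is first a chord tone, then held (tied or repeated) while the harmony changes under it. Departure: down by step. Metric position: strong.
A prepared dissonance that resolves downward by step — a suspension. (The same figure resolving upward would be a retardation.)

Suspension.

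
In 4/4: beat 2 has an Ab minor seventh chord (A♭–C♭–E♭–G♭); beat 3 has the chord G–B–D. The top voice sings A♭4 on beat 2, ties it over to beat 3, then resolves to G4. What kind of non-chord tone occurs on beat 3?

Suspension.

The harmony at that moment is G major triad (G, B, D); A♭4 is not a chord tone.
It is held over (the same pitch as the preceding A♭4) and left by step down to G4.
Held over from the previous chord and resolving down by step — a suspension.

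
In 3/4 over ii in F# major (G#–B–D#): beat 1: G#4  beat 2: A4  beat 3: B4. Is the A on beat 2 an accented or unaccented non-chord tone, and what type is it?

The harmony at that moment is G# minor triad (G#, B, D#); A4 is not a chord tone.
It is approached by step up from G#4 and left by step up to B4.
Step in, step out in the same direction — a passing tone.
It falls on a weak beat, so it is unaccented.

Unaccented passing tone.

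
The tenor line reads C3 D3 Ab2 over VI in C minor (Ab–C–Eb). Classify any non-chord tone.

D3 is an escape tone.

The harmony at that moment is Ab major triad (Ab, C, Eb); D3 is not a chord tone.
It is approached by step up from C3 and left by leap down to Ab2.
Step in, leap out — an escape tone.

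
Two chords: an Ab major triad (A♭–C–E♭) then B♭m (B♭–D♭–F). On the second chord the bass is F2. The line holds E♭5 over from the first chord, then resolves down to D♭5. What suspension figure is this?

At the second chord the bass is F2. The suspended E♭5 lies a seventh above the bass; after resolving down by step to D♭5, the interval above the bass becomes a sixth.
Suspension figures are named by those two intervals: 7–6.

7–6 suspension.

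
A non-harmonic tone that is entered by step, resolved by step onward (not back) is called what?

Approach: by step. Departure: by step, continuing in the same direction.
Stepwise on both sides with no change of direction means the note fills in the space between two different chord tones — a passing tone. (Had it turned back to its starting note it would be a neighbor tone instead.)

Passing tone.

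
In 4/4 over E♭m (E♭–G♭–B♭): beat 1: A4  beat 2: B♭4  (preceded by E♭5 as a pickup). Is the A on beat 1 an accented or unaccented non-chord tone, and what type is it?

Accented appoggiatura.

The harmony at that moment is E♭ minor triad (E♭, G♭, B♭); A4 is not a chord tone.
It is approached by leap down from E♭5 and left by step up to B♭4.
Leap in, step out — an appoggiatura.
It falls on the downbeat, so it is accented.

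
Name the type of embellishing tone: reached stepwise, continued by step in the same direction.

Approach: by step. Departure: by step, continuing in the same direction.
Stepwise on both sides with no change of direction means the note fills in the space between two different chord tones — a passing tone. (Had it turned back to its starting note it would be a neighbor tone instead.)

Passing tone.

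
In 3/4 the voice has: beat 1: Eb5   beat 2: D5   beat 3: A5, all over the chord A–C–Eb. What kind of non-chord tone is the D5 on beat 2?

Escape tone.

The harmony at that moment is A diminished triad (A, C, Eb); D5 is not a chord tone.
It is approached by step down from Eb5 and left by leap up to A5.
Step in, leap out, on a weak beat — an escape tone.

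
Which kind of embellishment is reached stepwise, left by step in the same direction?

Passing tone.

Approach: by step. Departure: by step, continuing in the same direction.
Stepwise on both sides with no change of direction means the note fills in the space between two different chord tones — a passing tone. (Had it turned back to its starting note it would be a neighbor tone instead.)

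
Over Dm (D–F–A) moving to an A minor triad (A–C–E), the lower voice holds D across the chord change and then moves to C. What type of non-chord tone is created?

D is a suspension.

The harmony at that moment is A minor triad (A, C, E); D is not a chord tone.
It is held over (the same pitch as the preceding D) and left by step down to C.
Held over from the previous chord and resolving down by step — a suspension.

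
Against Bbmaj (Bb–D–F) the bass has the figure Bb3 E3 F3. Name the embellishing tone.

The harmony at that moment is Bb major triad (Bb, D, F); E3 is not a chord tone.
It is approached by leap down from Bb3 and left by step up to F3.
Leap in, step out — an appoggiatura.

E3 is an appoggiatura.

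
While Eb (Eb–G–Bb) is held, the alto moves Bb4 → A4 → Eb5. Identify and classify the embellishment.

A4 is an escape tone.

The harmony at that moment is Eb major triad (Eb, G, Bb); A4 is not a chord tone.
It is approached by step down from Bb4 and left by leap up to Eb5.
Step in, leap out — an escape tone.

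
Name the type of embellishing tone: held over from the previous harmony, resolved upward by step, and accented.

Retardation.

Approach: by preparation — the pitch is first a chord tone, then held (tied or repeated) while the harmony changes under it. Departure: up by step. Metric position: strong.
A prepared dissonance that resolves upward by step — a retardation. (The same figure resolving downward would be a suspension.)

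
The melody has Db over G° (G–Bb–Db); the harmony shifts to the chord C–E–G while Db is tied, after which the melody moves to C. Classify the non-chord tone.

Db is a suspension.

The harmony at that moment is C major triad (C, E, G); Db is not a chord tone.
It is held over (the same pitch as the preceding Db) and left by step down to C.
Held over from the previous chord and resolving down by step — a suspension.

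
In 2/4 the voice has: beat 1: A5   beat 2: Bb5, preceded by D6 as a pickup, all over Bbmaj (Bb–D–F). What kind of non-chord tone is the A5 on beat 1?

Appoggiatura.

The harmony at that moment is Bb major triad (Bb, D, F); A5 is not a chord tone.
It is approached by leap down from D6 and left by step up to Bb5.
Leap in, step out, metrically accented — an appoggiatura.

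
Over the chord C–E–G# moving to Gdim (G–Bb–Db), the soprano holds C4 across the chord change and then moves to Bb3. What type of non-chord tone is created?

The harmony at that moment is G diminished triad (G, Bb, Db); C4 is not a chord tone.
It is held over (the same pitch as the preceding C4) and left by step down to Bb3.
Held over from the previous chord and resolving down by step — a suspension.

C4 is a suspension.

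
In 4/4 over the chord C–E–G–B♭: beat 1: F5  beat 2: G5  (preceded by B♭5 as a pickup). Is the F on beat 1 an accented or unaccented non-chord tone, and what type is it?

Accented appoggiatura.

The harmony at that moment is C dominant seventh chord (C, E, G, B♭); F5 is not a chord tone.
It is approached by leap down from B♭5 and left by step up to G5.
Leap in, step out — an appoggiatura.
It falls on the downbeat, so it is accented.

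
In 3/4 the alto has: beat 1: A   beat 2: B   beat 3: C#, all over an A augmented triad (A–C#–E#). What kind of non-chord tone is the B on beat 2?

The harmony at that moment is A augmented triad (A, C#, E#); B is not a chord tone.
It is approached by step up from A and left by step up to C#.
Step in, step out in the same direction — a passing tone.

Passing tone.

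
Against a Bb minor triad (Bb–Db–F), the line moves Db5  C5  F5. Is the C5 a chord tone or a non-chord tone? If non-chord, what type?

Non-chord tone — an escape tone.

The harmony at that moment is Bb minor triad (Bb, Db, F); C5 is not a chord tone.
It is approached by step down from Db5 and left by leap up to F5.
Step in, leap out — an escape tone.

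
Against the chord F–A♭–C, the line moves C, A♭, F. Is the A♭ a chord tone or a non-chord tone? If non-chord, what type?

F minor triad contains F, A♭, C; A♭ is the third, so it is a chord tone.

Chord tone (the third of F minor triad).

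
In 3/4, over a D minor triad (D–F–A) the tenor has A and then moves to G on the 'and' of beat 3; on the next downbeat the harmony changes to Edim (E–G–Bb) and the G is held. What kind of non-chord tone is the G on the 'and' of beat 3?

Anticipation.

The harmony at that moment is D minor triad (D, F, A); G is not a chord tone.
It is approached by step down from A and then sustained as the same pitch into the next harmony.
Arriving early and becoming a chord tone when the harmony changes — an anticipation.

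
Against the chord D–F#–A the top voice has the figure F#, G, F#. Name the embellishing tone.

The harmony at that moment is D major triad (D, F#, A); G is not a chord tone.
It is approached by step up from F# and left by step down to F#.
Step away and step back to the same note — a neighbor tone (upper neighbor).

G is a neighbor tone.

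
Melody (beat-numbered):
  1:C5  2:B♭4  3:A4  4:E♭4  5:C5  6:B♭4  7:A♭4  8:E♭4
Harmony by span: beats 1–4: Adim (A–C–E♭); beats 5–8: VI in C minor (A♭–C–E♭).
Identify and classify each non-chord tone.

The harmony at that moment is A diminished triad (A, C, E♭); B♭4 is not a chord tone.
It is approached by step down from C5 and left by step down to A4.
Step in, step out in the same direction — a passing tone.
The harmony at that moment is A♭ major triad (A♭, C, E♭); B♭4 is not a chord tone.
It is approached by step down from C5 and left by step down to A♭4.
Step in, step out in the same direction — a passing tone.

B♭4 (beat 2) — passing tone; B♭4 (beat 6) — passing tone.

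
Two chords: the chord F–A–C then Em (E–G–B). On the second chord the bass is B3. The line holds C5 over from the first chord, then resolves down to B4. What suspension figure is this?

At the second chord the bass is B3. The suspended C5 lies a ninth above the bass; after resolving down by step to B4, the interval above the bass becomes an octave.
Suspension figures are named by those two intervals: 9–8.

9–8 suspension.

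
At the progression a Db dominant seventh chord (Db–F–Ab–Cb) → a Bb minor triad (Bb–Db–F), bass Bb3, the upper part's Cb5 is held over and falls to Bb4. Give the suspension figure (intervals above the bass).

9–8 suspension.

At the second chord the bass is Bb3. The suspended Cb5 lies a ninth above the bass; after resolving down by step to Bb4, the interval above the bass becomes an octave.
Suspension figures are named by those two intervals: 9–8.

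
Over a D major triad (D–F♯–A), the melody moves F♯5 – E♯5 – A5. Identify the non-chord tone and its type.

E♯5 is an escape tone.

The harmony at that moment is D major triad (D, F♯, A); E♯5 is not a chord tone.
It is approached by step down from F♯5 and left by leap up to A5.
Step in, leap out — an escape tone.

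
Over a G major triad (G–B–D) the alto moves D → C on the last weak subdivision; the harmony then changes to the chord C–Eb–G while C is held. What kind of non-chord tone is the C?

The harmony at that moment is G major triad (G, B, D); C is not a chord tone.
It is approached by step down from D and then sustained as the same pitch into the next harmony.
Arriving early and becoming a chord tone when the harmony changes — an anticipation.

C is an anticipation.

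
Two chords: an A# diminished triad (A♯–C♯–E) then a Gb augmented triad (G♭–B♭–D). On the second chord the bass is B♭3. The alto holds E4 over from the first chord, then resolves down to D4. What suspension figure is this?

At the second chord the bass is B♭3. The suspended E4 lies a fourth above the bass; after resolving down by step to D4, the interval above the bass becomes a third.
Suspension figures are named by those two intervals: 4–3.

4–3 suspension.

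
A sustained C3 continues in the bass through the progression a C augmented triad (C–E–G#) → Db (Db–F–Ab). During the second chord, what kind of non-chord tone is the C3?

Pedal tone (pedal point).

The harmony at that moment is Db major triad (Db, F, Ab); C3 is not a chord tone.
It is held over (the same pitch as the preceding C3) and then sustained as the same pitch into the next harmony.
Sustained through a change of harmony — a pedal tone.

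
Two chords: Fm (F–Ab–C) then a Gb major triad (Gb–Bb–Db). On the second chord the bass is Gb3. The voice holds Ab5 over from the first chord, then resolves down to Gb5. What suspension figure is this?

9–8 suspension.

At the second chord the bass is Gb3. The suspended Ab5 lies a ninth above the bass; after resolving down by step to Gb5, the interval above the bass becomes an octave.
Suspension figures are named by those two intervals: 9–8.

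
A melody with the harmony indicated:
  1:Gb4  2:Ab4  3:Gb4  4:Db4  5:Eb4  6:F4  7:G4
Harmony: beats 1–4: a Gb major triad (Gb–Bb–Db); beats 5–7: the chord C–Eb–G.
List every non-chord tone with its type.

The harmony at that moment is Gb major triad (Gb, Bb, Db); Ab4 is not a chord tone.
It is approached by step up from Gb4 and left by step down to Gb4.
Step away and step back to the same note — a neighbor tone (upper neighbor).
The harmony at that moment is C minor triad (C, Eb, G); F4 is not a chord tone.
It is approached by step up from Eb4 and left by step up to G4.
Step in, step out in the same direction — a passing tone.

Ab4 (beat 2) — neighbor tone; F4 (beat 6) — passing tone.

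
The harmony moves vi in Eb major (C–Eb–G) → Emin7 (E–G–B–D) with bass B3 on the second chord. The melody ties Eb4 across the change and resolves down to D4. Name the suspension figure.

4–3 suspension.

At the second chord the bass is B3. The suspended Eb4 lies a fourth above the bass; after resolving down by step to D4, the interval above the bass becomes a third.
Suspension figures are named by those two intervals: 4–3.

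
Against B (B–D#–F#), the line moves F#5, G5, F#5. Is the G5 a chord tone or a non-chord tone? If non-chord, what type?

Non-chord tone — a neighbor tone.

The harmony at that moment is B major triad (B, D#, F#); G5 is not a chord tone.
It is approached by step up from F#5 and left by step down to F#5.
Step away and step back to the same note — a neighbor tone (upper neighbor).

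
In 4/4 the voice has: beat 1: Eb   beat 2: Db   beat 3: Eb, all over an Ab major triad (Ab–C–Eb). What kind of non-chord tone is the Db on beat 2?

Lower neighbor tone.

The harmony at that moment is Ab major triad (Ab, C, Eb); Db is not a chord tone.
It is approached by step down from Eb and left by step up to Eb.
Step away and step back to the same note — a neighbor tone (lower neighbor).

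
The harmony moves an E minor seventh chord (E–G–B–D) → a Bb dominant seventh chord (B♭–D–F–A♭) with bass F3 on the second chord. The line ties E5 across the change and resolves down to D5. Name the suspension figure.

At the second chord the bass is F3. The suspended E5 lies a seventh above the bass; after resolving down by step to D5, the interval above the bass becomes a sixth.
Suspension figures are named by those two intervals: 7–6.

7–6 suspension.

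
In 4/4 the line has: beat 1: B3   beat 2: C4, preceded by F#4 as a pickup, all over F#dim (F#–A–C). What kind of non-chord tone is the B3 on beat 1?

The harmony at that moment is F# diminished triad (F#, A, C); B3 is not a chord tone.
It is approached by leap down from F#4 and left by step up to C4.
Leap in, step out, metrically accented — an appoggiatura.

Appoggiatura.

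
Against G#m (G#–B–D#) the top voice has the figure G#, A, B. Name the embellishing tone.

The harmony at that moment is G# minor triad (G#, B, D#); A is not a chord tone.
It is approached by step up from G# and left by step up to B.
Step in, step out in the same direction — a passing tone.

A is a passing tone.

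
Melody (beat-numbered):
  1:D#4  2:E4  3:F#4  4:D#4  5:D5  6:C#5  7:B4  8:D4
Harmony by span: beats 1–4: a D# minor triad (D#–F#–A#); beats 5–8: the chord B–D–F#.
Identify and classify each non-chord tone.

E4 (beat 2) — passing tone; C#5 (beat 6) — passing tone.

The harmony at that moment is D# minor triad (D#, F#, A#); E4 is not a chord tone.
It is approached by step up from D#4 and left by step up to F#4.
Step in, step out in the same direction — a passing tone.
The harmony at that moment is B minor triad (B, D, F#); C#5 is not a chord tone.
It is approached by step down from D5 and left by step down to B4.
Step in, step out in the same direction — a passing tone.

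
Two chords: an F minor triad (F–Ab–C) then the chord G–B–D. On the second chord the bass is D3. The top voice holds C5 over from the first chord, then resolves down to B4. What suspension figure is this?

7–6 suspension.

At the second chord the bass is D3. The suspended C5 lies a seventh above the bass; after resolving down by step to B4, the interval above the bass becomes a sixth.
Suspension figures are named by those two intervals: 7–6.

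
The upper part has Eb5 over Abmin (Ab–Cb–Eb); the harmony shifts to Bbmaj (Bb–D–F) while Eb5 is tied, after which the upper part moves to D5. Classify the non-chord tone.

Eb5 is a suspension.

The harmony at that moment is Bb major triad (Bb, D, F); Eb5 is not a chord tone.
It is held over (the same pitch as the preceding Eb5) and left by step down to D5.
Held over from the previous chord and resolving down by step — a suspension.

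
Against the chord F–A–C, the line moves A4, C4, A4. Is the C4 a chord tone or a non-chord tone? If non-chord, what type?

Chord tone (the fifth of F major triad).

F major triad contains F, A, C; C is the fifth, so it is a chord tone.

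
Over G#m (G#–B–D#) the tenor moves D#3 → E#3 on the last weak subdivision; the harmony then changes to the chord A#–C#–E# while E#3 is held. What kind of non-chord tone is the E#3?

E#3 is an anticipation.

The harmony at that moment is G# minor triad (G#, B, D#); E#3 is not a chord tone.
It is approached by step up from D#3 and then sustained as the same pitch into the next harmony.
Arriving early and becoming a chord tone when the harmony changes — an anticipation.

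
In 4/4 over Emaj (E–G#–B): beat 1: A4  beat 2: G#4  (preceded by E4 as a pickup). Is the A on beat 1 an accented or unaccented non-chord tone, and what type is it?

The harmony at that moment is E major triad (E, G#, B); A4 is not a chord tone.
It is approached by leap up from E4 and left by step down to G#4.
Leap in, step out — an appoggiatura.
It falls on the downbeat, so it is accented.

Accented appoggiatura.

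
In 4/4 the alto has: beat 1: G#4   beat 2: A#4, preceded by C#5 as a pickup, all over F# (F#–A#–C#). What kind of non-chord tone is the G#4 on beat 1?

Appoggiatura.

The harmony at that moment is F# major triad (F#, A#, C#); G#4 is not a chord tone.
It is approached by leap down from C#5 and left by step up to A#4.
Leap in, step out, metrically accented — an appoggiatura.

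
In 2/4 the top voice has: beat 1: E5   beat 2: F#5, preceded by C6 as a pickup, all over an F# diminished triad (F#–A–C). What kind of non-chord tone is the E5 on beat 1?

Appoggiatura.

The harmony at that moment is F# diminished triad (F#, A, C); E5 is not a chord tone.
It is approached by leap down from C6 and left by step up to F#5.
Leap in, step out, metrically accented — an appoggiatura.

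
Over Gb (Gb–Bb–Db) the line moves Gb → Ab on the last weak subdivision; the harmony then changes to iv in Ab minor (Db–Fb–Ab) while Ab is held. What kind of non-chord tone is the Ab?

The harmony at that moment is Gb major triad (Gb, Bb, Db); Ab is not a chord tone.
It is approached by step up from Gb and then sustained as the same pitch into the next harmony.
Arriving early and becoming a chord tone when the harmony changes — an anticipation.

Ab is an anticipation.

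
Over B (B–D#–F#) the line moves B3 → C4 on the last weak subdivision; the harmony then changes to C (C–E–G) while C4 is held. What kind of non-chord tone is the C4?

The harmony at that moment is B major triad (B, D#, F#); C4 is not a chord tone.
It is approached by step up from B3 and then sustained as the same pitch into the next harmony.
Arriving early and becoming a chord tone when the harmony changes — an anticipation.

C4 is an anticipation.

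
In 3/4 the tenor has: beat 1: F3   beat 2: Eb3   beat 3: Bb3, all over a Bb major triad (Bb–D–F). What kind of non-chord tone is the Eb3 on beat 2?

Escape tone.

The harmony at that moment is Bb major triad (Bb, D, F); Eb3 is not a chord tone.
It is approached by step down from F3 and left by leap up to Bb3.
Step in, leap out, on a weak beat — an escape tone.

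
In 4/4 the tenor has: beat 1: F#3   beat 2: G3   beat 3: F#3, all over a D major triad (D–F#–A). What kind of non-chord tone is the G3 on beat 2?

Upper neighbor tone.

The harmony at that moment is D major triad (D, F#, A); G3 is not a chord tone.
It is approached by step up from F#3 and left by step down to F#3.
Step away and step back to the same note — a neighbor tone (upper neighbor).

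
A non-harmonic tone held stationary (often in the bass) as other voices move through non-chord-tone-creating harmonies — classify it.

Approach: none. Departure: none — a single pitch is sustained while the chords change around it, passing through harmonies that do not contain it.
No melodic motion at all; the dissonance is created entirely by the moving harmonies against the stationary note — a pedal tone (pedal point).

Pedal tone.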